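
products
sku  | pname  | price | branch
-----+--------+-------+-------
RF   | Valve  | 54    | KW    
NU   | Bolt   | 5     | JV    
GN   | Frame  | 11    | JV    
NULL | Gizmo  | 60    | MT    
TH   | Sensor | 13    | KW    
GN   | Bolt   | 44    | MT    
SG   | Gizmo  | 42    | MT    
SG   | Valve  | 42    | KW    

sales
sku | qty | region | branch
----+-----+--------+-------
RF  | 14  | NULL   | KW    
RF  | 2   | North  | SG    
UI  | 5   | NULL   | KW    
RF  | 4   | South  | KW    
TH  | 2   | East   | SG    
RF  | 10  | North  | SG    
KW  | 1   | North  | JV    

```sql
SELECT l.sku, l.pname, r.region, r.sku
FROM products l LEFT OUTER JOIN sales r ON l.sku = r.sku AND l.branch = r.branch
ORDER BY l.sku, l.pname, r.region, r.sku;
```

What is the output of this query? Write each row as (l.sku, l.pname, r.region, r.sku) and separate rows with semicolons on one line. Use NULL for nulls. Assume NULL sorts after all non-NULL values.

(GN, Bolt, NULL, NULL); (GN, Frame, NULL, NULL); (NU, Bolt, NULL, NULL); (RF, Valve, South, RF); (RF, Valve, NULL, RF); (SG, Gizmo, NULL, NULL); (SG, Valve, NULL, NULL); (TH, Sensor, NULL, NULL); (NULL, Gizmo, NULL, NULL)

LEFT JOIN keeps every row from `products`; unmatched rows get NULL for `sales`'s columns.
Matching on l.sku = r.sku AND l.branch = r.branch. A NULL in a compared column never satisfies the condition.
Matched pairs: 2; unmatched l rows kept: 7.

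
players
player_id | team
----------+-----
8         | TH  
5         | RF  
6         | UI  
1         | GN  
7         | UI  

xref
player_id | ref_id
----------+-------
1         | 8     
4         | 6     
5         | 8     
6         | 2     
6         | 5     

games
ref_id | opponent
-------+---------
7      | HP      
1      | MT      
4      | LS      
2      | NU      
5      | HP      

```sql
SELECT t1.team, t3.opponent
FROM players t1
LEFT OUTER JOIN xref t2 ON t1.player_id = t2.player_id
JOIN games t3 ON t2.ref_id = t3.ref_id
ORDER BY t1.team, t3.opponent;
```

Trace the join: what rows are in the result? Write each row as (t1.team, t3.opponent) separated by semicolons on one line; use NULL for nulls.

(UI, HP); (UI, NU)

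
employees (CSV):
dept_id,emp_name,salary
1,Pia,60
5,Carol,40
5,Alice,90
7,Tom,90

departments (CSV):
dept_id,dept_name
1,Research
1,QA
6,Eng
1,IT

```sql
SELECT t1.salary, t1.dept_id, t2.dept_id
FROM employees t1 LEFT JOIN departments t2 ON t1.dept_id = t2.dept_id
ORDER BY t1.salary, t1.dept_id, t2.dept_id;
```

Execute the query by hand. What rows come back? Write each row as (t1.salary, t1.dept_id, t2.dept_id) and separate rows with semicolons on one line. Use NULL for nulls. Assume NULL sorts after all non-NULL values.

(40, 5, NULL); (60, 1, 1); (60, 1, 1); (60, 1, 1); (90, 5, NULL); (90, 7, NULL)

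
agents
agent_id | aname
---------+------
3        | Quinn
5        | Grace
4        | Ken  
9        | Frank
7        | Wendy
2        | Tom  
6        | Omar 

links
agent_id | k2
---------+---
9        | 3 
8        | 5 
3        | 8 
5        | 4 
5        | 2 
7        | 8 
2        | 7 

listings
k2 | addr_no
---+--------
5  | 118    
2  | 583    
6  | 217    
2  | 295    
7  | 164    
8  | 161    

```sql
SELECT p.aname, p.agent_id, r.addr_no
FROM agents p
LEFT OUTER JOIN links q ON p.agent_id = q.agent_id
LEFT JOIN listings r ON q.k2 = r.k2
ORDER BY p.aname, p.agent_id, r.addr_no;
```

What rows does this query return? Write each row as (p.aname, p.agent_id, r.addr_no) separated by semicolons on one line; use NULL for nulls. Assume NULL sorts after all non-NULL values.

(Frank, 9, NULL); (Grace, 5, 295); (Grace, 5, 583); (Grace, 5, NULL); (Ken, 4, NULL); (Omar, 6, NULL); (Quinn, 3, 161); (Tom, 2, 164); (Wendy, 7, 161)

Step 1 — p LEFT JOIN q on agent_id → 8 row(s).
Then LEFT JOIN `listings r` on k2: each of those 8 rows is kept; rows whose q.k2 has no match in r get NULL for r's columns.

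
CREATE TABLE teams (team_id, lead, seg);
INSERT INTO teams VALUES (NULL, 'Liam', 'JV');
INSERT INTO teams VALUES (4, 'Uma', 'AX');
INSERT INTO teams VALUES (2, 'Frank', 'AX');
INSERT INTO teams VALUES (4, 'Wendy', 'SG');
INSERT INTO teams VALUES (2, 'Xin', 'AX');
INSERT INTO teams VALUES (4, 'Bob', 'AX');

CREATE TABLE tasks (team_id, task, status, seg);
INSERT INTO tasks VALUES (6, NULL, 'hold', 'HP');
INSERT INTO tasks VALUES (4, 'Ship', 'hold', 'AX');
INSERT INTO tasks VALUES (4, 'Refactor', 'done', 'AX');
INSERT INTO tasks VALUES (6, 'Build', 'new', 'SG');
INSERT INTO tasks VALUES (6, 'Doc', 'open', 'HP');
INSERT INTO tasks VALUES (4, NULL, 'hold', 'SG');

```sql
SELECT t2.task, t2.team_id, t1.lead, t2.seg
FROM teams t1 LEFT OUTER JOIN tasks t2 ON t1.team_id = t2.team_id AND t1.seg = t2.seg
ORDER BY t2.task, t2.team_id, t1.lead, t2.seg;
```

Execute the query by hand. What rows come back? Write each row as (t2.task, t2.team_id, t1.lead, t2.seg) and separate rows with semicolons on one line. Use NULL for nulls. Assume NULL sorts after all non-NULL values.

(Refactor, 4, Bob, AX); (Refactor, 4, Uma, AX); (Ship, 4, Bob, AX); (Ship, 4, Uma, AX); (NULL, 4, Wendy, SG); (NULL, NULL, Frank, NULL); (NULL, NULL, Liam, NULL); (NULL, NULL, Xin, NULL)

LEFT JOIN keeps every row from `teams`; unmatched rows get NULL for `tasks`'s columns.
Matching on t1.team_id = t2.team_id AND t1.seg = t2.seg. A NULL in a compared column never satisfies the condition.
Matched pairs: 5; unmatched t1 rows kept: 3.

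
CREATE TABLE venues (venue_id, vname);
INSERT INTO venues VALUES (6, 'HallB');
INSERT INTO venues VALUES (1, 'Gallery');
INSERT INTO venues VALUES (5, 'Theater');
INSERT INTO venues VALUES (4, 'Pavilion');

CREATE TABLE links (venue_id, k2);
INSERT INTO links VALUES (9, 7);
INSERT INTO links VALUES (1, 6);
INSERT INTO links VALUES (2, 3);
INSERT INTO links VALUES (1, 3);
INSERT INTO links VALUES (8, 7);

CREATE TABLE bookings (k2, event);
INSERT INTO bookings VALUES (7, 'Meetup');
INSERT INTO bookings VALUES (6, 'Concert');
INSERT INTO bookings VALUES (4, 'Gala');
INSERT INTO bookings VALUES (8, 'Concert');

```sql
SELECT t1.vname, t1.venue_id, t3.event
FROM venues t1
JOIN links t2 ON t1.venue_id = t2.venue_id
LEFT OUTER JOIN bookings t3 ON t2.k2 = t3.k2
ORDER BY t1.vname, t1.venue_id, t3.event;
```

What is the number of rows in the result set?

Evaluate left to right. First `venues t1 INNER JOIN links t2` on venue_id: 2 row(s).
Then LEFT JOIN `bookings t3` on k2: each of those 2 rows is kept; rows whose t2.k2 has no match in t3 get NULL for t3's columns.
Result: 2 row(s).

2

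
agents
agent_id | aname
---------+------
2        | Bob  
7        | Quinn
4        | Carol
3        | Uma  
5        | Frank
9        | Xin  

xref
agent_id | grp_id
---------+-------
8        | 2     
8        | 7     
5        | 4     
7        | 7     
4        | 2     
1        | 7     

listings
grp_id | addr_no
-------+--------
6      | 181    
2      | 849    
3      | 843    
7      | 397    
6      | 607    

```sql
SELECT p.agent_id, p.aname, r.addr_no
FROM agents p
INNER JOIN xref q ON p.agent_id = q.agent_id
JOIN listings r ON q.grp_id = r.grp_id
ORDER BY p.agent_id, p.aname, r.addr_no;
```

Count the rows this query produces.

2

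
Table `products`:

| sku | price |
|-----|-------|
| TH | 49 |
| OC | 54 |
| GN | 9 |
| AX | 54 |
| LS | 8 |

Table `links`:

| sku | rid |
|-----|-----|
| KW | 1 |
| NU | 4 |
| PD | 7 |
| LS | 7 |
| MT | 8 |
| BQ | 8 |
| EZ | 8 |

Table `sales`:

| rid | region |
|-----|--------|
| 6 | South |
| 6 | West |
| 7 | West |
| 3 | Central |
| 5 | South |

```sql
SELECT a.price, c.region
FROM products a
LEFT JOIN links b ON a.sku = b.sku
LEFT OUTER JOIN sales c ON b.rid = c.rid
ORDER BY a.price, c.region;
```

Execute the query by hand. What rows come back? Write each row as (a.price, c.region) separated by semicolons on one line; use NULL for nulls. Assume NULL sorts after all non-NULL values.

(8, West); (9, NULL); (49, NULL); (54, NULL); (54, NULL)

Joins associate left-to-right: products LEFT JOIN links on sku gives 5 intermediate row(s).
Then LEFT JOIN `sales c` on rid: each of those 5 rows is kept; rows whose b.rid has no match in c get NULL for c's columns.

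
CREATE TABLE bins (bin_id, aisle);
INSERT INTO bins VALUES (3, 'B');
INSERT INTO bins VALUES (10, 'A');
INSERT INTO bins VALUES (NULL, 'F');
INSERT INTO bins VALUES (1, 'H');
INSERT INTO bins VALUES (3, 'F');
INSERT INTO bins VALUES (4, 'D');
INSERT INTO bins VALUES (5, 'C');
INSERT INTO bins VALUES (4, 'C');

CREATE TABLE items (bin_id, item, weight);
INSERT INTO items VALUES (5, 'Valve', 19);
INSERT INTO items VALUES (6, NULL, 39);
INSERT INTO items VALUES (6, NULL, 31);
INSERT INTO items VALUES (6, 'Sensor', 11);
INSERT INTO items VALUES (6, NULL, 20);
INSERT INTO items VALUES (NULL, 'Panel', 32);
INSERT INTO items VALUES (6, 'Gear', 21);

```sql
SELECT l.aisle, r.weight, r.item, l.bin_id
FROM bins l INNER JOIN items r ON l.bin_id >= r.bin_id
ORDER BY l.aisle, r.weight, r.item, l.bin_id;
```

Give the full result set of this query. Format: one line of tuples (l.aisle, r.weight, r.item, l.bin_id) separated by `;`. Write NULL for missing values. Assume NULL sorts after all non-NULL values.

INNER JOIN keeps only pairs where the ON condition holds.
Matching on l.bin_id >= r.bin_id. A NULL in a compared column never satisfies the condition.
Matched pairs: 7.

(A, 11, Sensor, 10); (A, 19, Valve, 10); (A, 20, NULL, 10); (A, 21, Gear, 10); (A, 31, NULL, 10); (A, 39, NULL, 10); (C, 19, Valve, 5)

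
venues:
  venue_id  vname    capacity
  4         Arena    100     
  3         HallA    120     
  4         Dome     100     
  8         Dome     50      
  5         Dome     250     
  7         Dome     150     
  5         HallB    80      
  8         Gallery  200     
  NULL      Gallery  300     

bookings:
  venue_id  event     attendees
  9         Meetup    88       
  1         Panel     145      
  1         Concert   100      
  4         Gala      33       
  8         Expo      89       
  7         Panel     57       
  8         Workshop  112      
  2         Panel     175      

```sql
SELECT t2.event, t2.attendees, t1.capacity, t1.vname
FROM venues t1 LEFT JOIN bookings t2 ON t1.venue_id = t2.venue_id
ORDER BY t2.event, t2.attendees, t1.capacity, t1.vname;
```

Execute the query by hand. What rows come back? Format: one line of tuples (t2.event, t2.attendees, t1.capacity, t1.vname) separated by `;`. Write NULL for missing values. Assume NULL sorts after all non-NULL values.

LEFT JOIN keeps every row from `venues`; unmatched rows get NULL for `bookings`'s columns.
Matching on t1.venue_id = t2.venue_id. A NULL in a compared column never satisfies the condition.
Matched pairs: 7; unmatched t1 rows kept: 4.

(Expo, 89, 50, Dome); (Expo, 89, 200, Gallery); (Gala, 33, 100, Arena); (Gala, 33, 100, Dome); (Panel, 57, 150, Dome); (Workshop, 112, 50, Dome); (Workshop, 112, 200, Gallery); (NULL, NULL, 80, HallB); (NULL, NULL, 120, HallA); (NULL, NULL, 250, Dome); (NULL, NULL, 300, Gallery)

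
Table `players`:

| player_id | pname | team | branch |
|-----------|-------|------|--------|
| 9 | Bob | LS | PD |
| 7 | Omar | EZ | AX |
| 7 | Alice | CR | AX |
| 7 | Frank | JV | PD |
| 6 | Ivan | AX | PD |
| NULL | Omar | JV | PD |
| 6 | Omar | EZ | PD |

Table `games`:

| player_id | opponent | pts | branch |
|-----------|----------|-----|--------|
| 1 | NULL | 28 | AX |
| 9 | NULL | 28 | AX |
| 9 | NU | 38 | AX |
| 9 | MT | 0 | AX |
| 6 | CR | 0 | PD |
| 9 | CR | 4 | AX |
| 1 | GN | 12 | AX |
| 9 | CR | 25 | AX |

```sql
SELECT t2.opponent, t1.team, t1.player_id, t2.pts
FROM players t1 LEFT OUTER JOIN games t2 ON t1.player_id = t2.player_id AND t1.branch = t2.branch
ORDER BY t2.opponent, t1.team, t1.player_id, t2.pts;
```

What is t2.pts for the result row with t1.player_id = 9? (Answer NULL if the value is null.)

NULL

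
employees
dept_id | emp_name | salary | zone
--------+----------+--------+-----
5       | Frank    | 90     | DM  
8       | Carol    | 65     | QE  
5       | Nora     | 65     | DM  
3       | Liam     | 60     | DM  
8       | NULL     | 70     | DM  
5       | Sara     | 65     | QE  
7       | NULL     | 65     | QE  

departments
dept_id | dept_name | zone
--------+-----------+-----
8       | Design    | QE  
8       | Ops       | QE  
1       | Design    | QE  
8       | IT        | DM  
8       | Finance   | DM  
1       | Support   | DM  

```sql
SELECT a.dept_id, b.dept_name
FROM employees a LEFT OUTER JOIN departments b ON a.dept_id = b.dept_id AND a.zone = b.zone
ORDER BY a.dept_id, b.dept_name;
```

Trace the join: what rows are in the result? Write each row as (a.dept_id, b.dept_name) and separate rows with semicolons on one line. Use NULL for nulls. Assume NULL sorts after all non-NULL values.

LEFT JOIN keeps every row from `employees`; unmatched rows get NULL for `departments`'s columns.
Matching on a.dept_id = b.dept_id AND a.zone = b.zone.
- a[0] dept_id=5, zone=DM → no match; kept with NULLs on the b side.
- a[1] dept_id=8, zone=QE → 2 match(es) in b → 2 row(s).
- a[2] dept_id=5, zone=DM → no match; kept with NULLs on the b side.
- a[3] dept_id=3, zone=DM → no match; kept with NULLs on the b side.
- a[4] dept_id=8, zone=DM → 2 match(es) in b → 2 row(s).
- a[5] dept_id=5, zone=QE → no match; kept with NULLs on the b side.
- a[6] dept_id=7, zone=QE → no match; kept with NULLs on the b side.
After projecting and ordering:
a.dept_id | b.dept_name
3 | NULL
5 | NULL
5 | NULL
5 | NULL
7 | NULL
8 | Design
8 | Finance
8 | IT
8 | Ops

(3, NULL); (5, NULL); (5, NULL); (5, NULL); (7, NULL); (8, Design); (8, Finance); (8, IT); (8, Ops)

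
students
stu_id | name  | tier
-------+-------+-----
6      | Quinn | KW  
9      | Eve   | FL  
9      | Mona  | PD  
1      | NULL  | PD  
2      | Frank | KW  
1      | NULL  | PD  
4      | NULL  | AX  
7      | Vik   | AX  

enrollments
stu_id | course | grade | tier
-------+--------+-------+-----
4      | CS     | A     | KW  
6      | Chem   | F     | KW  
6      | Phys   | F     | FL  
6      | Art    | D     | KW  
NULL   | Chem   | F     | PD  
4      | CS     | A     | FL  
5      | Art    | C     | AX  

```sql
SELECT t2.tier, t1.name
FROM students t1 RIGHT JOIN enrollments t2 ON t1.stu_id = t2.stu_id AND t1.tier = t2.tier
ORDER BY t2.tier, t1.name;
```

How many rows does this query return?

RIGHT JOIN keeps every row from `enrollments`; unmatched rows get NULL for `students`'s columns.
Matching on t1.stu_id = t2.stu_id AND t1.tier = t2.tier. A NULL in a compared column never satisfies the condition.
Matched pairs: 2; unmatched t2 rows kept: 5.
Total: 2 matched + 5 padded = 7 rows.

7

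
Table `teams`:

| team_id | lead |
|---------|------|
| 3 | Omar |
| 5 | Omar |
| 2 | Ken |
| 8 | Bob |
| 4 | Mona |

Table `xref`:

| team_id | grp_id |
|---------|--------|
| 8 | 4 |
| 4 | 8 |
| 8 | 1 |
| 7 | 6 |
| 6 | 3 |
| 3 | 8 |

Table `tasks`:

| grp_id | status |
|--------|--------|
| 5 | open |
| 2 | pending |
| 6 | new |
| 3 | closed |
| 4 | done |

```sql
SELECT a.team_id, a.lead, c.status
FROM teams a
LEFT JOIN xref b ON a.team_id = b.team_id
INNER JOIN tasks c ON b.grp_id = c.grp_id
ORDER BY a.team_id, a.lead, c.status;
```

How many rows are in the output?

1

Evaluate left to right. First `teams a LEFT JOIN xref b` on team_id: 6 row(s).
Then INNER JOIN `tasks c` on grp_id: keep only rows whose b.grp_id appears in c.
Result: 1 row(s).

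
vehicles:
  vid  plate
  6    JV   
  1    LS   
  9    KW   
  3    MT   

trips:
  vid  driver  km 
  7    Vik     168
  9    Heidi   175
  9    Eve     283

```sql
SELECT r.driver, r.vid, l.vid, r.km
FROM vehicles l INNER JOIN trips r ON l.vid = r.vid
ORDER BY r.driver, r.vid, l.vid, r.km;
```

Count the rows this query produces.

2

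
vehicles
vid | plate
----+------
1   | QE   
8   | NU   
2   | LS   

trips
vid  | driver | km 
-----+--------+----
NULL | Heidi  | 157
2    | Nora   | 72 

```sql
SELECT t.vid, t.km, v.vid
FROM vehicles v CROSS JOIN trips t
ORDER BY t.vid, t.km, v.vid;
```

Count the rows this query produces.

6

CROSS JOIN pairs every row of `vehicles` with every row of `trips`: 3 × 2 = 6 rows.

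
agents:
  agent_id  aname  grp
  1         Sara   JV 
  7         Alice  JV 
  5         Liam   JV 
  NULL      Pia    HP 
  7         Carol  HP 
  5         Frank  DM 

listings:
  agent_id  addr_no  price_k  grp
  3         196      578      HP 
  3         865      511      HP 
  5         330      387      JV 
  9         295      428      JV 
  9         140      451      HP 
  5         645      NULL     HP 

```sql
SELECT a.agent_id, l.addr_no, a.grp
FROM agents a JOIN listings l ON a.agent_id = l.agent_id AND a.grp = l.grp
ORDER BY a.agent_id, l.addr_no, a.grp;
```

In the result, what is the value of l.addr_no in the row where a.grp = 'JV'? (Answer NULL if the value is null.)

INNER JOIN keeps only pairs where the ON condition holds.
Matching on a.agent_id = l.agent_id AND a.grp = l.grp. A NULL in a compared column never satisfies the condition.
Matched pairs: 1.

330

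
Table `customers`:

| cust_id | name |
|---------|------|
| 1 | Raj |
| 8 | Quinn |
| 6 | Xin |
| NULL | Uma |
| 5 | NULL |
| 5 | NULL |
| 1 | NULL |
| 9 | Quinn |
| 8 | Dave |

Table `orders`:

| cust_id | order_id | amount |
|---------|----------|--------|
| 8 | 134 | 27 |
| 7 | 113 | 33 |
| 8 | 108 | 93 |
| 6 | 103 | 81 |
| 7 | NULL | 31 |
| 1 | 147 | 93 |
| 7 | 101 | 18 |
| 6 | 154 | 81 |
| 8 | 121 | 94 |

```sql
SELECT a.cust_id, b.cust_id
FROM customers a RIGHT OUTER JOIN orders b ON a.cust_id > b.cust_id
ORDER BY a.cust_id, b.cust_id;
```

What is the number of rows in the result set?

24

RIGHT JOIN keeps every row from `orders`; unmatched rows get NULL for `customers`'s columns.
Matching on a.cust_id > b.cust_id. A NULL in a compared column never satisfies the condition.
- a[0] cust_id=1 → no match.
- a[1] cust_id=8 → 6 match(es) in b → 6 row(s).
- a[2] cust_id=6 → 1 match(es) in b → 1 row(s).
- a[3] cust_id=NULL → no match.
- a[4] cust_id=5 → 1 match(es) in b → 1 row(s).
- a[5] cust_id=5 → 1 match(es) in b → 1 row(s).
- a[6] cust_id=1 → no match.
- a[7] cust_id=9 → 9 match(es) in b → 9 row(s).
- a[8] cust_id=8 → 6 match(es) in b → 6 row(s).
- every b row matched at least one a row.
Total: 24 rows.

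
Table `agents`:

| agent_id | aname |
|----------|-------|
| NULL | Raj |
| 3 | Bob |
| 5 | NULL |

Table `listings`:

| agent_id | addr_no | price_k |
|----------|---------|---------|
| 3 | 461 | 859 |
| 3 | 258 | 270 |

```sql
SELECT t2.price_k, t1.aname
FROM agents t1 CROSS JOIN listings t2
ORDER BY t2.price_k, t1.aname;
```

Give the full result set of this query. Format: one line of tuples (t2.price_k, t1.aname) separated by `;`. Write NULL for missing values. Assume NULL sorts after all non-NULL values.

CROSS JOIN pairs every row of `agents` with every row of `listings`: 3 × 2 = 6 rows.
After projecting and ordering:
t2.price_k | t1.aname
270 | Bob
270 | Raj
270 | NULL
859 | Bob
859 | Raj
859 | NULL

(270, Bob); (270, Raj); (270, NULL); (859, Bob); (859, Raj); (859, NULL)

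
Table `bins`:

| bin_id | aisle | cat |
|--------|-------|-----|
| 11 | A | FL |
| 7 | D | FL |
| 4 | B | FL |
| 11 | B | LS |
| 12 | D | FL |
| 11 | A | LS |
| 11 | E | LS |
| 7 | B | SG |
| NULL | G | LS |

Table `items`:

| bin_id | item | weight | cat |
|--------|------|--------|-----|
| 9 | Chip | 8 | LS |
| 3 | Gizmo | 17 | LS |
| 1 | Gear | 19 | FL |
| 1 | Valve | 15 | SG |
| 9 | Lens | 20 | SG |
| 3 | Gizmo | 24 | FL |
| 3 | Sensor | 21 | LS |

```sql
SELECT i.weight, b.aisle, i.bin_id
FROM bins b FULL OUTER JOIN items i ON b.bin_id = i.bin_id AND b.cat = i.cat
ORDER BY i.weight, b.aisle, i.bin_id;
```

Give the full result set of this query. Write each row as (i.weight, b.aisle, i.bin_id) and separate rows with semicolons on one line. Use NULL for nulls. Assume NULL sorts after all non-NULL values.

FULL OUTER JOIN keeps every row from both sides; unmatched rows get NULL for the other side's columns.
Matching on b.bin_id = i.bin_id AND b.cat = i.cat. A NULL in a compared column never satisfies the condition.
- bin_id=11, cat=FL: no i row matches, row kept with i columns NULL.
- bin_id=7, cat=FL: no i row matches, row kept with i columns NULL.
- bin_id=4, cat=FL: no i row matches, row kept with i columns NULL.
- bin_id=11, cat=LS: no i row matches, row kept with i columns NULL.
- bin_id=12, cat=FL: no i row matches, row kept with i columns NULL.
- bin_id=11, cat=LS: no i row matches, row kept with i columns NULL.
- bin_id=11, cat=LS: no i row matches, row kept with i columns NULL.
- bin_id=7, cat=SG: no i row matches, row kept with i columns NULL.
- bin_id=NULL, cat=LS: no i row matches, row kept with i columns NULL.
- plus 7 unmatched i row(s), each kept with NULL b columns.

(8, NULL, 9); (15, NULL, 1); (17, NULL, 3); (19, NULL, 1); (20, NULL, 9); (21, NULL, 3); (24, NULL, 3); (NULL, A, NULL); (NULL, A, NULL); (NULL, B, NULL); (NULL, B, NULL); (NULL, B, NULL); (NULL, D, NULL); (NULL, D, NULL); (NULL, E, NULL); (NULL, G, NULL)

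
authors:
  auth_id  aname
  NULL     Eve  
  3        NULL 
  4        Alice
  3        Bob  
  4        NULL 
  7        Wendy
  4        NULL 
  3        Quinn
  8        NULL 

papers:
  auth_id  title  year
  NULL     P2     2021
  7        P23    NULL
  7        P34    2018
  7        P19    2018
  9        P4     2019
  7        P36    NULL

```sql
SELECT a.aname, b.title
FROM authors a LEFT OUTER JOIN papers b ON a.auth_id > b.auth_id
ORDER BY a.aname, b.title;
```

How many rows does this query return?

LEFT JOIN keeps every row from `authors`; unmatched rows get NULL for `papers`'s columns.
Matching on a.auth_id > b.auth_id. A NULL in a compared column never satisfies the condition.
Matched pairs: 4; unmatched a rows kept: 8.
Total: 4 matched + 8 padded = 12 rows.

12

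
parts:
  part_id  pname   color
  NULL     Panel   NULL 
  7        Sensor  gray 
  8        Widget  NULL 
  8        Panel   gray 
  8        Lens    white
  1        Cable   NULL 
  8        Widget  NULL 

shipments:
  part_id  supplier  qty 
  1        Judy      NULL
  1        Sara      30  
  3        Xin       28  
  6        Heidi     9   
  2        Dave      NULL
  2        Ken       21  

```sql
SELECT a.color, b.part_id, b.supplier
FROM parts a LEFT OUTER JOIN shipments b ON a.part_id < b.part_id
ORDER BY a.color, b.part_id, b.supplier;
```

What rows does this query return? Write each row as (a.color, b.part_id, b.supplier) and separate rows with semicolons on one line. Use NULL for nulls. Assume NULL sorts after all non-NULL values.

(gray, NULL, NULL); (gray, NULL, NULL); (white, NULL, NULL); (NULL, 2, Dave); (NULL, 2, Ken); (NULL, 3, Xin); (NULL, 6, Heidi); (NULL, NULL, NULL); (NULL, NULL, NULL); (NULL, NULL, NULL)

LEFT JOIN keeps every row from `parts`; unmatched rows get NULL for `shipments`'s columns.
Matching on a.part_id < b.part_id. A NULL in a compared column never satisfies the condition.
- a (part_id=NULL) has no partner → padded with NULL.
- a (part_id=7) has no partner → padded with NULL.
- a (part_id=8) has no partner → padded with NULL.
- a (part_id=8) has no partner → padded with NULL.
- a (part_id=8) has no partner → padded with NULL.
- a (part_id=1) pairs with 4 row(s) of b.
- a (part_id=8) has no partner → padded with NULL.
After projecting and ordering:
a.color | b.part_id | b.supplier
gray | NULL | NULL
gray | NULL | NULL
white | NULL | NULL
NULL | 2 | Dave
NULL | 2 | Ken
NULL | 3 | Xin
NULL | 6 | Heidi
NULL | NULL | NULL
NULL | NULL | NULL
NULL | NULL | NULL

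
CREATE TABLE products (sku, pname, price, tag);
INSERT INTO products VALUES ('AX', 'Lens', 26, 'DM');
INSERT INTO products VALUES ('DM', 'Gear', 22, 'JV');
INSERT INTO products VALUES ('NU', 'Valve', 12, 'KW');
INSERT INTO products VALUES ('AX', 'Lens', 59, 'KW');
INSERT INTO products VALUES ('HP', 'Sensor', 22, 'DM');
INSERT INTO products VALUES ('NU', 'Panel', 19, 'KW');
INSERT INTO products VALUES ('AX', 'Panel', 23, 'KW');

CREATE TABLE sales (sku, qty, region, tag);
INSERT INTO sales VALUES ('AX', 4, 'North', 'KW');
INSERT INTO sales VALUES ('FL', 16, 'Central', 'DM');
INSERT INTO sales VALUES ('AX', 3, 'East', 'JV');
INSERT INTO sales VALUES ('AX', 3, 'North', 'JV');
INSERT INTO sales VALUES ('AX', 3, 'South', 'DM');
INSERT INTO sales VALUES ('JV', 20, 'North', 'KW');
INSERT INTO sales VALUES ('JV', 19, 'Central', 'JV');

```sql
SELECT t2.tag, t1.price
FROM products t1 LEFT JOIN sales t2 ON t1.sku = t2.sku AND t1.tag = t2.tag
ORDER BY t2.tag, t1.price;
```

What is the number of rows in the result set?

7

LEFT JOIN keeps every row from `products`; unmatched rows get NULL for `sales`'s columns.
Matching on t1.sku = t2.sku AND t1.tag = t2.tag.
Matched pairs: 3; unmatched t1 rows kept: 4.
Total: 3 matched + 4 padded = 7 rows.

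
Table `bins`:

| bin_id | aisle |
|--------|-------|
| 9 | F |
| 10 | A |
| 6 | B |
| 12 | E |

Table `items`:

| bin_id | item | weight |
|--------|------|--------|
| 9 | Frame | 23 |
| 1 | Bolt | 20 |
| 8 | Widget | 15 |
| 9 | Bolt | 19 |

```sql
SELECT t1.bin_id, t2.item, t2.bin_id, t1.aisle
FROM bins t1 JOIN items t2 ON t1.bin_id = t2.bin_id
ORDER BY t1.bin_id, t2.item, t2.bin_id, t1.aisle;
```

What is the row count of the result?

2

INNER JOIN keeps only pairs where the ON condition holds.
Matching on t1.bin_id = t2.bin_id.
Matched pairs: 2.
Total: 2 rows.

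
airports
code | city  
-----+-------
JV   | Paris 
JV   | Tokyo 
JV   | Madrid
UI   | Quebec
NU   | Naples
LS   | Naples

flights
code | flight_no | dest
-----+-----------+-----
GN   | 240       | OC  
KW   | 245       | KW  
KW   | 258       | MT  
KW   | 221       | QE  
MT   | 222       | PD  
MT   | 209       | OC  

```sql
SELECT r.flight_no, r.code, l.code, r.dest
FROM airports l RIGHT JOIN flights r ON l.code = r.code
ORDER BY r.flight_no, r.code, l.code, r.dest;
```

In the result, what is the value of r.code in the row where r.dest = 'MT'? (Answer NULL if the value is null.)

RIGHT JOIN keeps every row from `flights`; unmatched rows get NULL for `airports`'s columns.
Matching on l.code = r.code.
Matched pairs: 0; unmatched r rows kept: 6.

KW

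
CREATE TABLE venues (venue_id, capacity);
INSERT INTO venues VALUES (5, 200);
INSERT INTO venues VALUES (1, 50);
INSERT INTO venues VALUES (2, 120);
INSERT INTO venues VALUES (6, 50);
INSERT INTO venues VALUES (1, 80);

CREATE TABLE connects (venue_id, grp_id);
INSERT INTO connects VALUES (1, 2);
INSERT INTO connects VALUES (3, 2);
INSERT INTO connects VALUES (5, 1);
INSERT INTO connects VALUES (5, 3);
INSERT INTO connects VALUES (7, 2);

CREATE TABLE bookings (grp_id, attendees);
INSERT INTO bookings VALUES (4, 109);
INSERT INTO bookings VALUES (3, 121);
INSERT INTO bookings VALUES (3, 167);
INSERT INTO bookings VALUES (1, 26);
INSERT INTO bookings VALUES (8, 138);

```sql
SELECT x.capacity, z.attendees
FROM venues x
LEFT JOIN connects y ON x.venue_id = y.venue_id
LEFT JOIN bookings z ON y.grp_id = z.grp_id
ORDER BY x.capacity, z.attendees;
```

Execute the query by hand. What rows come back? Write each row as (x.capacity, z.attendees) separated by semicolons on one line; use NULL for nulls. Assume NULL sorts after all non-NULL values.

Evaluate left to right. First `venues x LEFT JOIN connects y` on venue_id: 6 row(s).
Then LEFT JOIN `bookings z` on grp_id: each of those 6 rows is kept; rows whose y.grp_id has no match in z get NULL for z's columns.

(50, NULL); (50, NULL); (80, NULL); (120, NULL); (200, 26); (200, 121); (200, 167)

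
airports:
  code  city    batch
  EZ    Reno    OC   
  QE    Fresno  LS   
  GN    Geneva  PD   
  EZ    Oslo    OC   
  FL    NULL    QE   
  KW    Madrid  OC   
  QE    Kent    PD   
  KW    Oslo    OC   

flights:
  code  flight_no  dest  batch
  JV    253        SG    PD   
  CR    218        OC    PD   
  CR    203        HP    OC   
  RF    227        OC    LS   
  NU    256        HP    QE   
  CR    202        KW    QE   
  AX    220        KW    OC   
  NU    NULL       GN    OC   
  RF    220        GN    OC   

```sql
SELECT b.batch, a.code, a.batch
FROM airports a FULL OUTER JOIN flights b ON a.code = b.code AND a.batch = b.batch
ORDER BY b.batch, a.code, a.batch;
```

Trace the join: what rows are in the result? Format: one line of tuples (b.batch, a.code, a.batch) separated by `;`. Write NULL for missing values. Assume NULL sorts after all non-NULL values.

(LS, NULL, NULL); (OC, NULL, NULL); (OC, NULL, NULL); (OC, NULL, NULL); (OC, NULL, NULL); (PD, NULL, NULL); (PD, NULL, NULL); (QE, NULL, NULL); (QE, NULL, NULL); (NULL, EZ, OC); (NULL, EZ, OC); (NULL, FL, QE); (NULL, GN, PD); (NULL, KW, OC); (NULL, KW, OC); (NULL, QE, LS); (NULL, QE, PD)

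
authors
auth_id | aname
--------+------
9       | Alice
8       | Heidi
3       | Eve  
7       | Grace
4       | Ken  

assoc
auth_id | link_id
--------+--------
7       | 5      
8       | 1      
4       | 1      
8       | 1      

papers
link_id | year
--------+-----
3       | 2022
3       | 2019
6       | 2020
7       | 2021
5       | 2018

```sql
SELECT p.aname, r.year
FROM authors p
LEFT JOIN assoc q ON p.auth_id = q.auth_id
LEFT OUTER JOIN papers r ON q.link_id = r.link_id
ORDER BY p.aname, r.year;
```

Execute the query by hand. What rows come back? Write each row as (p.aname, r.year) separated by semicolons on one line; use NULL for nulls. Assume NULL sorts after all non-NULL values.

Joins associate left-to-right: authors LEFT JOIN assoc on auth_id gives 6 intermediate row(s).
Then LEFT JOIN `papers r` on link_id: each of those 6 rows is kept; rows whose q.link_id has no match in r get NULL for r's columns.

(Alice, NULL); (Eve, NULL); (Grace, 2018); (Heidi, NULL); (Heidi, NULL); (Ken, NULL)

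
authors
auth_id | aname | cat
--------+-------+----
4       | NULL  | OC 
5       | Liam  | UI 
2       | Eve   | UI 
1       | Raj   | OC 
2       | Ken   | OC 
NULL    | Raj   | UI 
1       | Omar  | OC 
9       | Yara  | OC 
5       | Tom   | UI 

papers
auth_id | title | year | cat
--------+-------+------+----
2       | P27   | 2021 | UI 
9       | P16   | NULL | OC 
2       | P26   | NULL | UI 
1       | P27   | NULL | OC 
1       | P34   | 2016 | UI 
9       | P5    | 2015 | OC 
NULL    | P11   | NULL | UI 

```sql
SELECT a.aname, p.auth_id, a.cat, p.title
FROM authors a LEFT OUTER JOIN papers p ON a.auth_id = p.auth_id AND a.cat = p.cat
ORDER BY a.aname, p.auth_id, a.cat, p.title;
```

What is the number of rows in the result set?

11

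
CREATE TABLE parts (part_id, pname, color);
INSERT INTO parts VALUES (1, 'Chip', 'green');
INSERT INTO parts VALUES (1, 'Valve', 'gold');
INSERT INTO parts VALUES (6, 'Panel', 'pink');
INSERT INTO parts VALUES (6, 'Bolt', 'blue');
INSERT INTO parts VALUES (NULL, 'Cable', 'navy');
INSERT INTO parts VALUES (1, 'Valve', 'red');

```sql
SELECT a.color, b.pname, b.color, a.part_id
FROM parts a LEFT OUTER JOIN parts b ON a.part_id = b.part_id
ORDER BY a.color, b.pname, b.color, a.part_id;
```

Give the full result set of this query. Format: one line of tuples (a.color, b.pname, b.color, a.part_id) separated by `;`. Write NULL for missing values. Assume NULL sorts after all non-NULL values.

(blue, Bolt, blue, 6); (blue, Panel, pink, 6); (gold, Chip, green, 1); (gold, Valve, gold, 1); (gold, Valve, red, 1); (green, Chip, green, 1); (green, Valve, gold, 1); (green, Valve, red, 1); (navy, NULL, NULL, NULL); (pink, Bolt, blue, 6); (pink, Panel, pink, 6); (red, Chip, green, 1); (red, Valve, gold, 1); (red, Valve, red, 1)

LEFT JOIN keeps every row from `parts a`; unmatched rows get NULL for `parts b`'s columns.
Matching on a.part_id = b.part_id. A NULL in a compared column never satisfies the condition.
- part_id=1: 3 matching b row(s), so 3 row(s) emitted.
- part_id=1: 3 matching b row(s), so 3 row(s) emitted.
- part_id=6: 2 matching b row(s), so 2 row(s) emitted.
- part_id=6: 2 matching b row(s), so 2 row(s) emitted.
- part_id=NULL: no b row matches, row kept with b columns NULL.
- part_id=1: 3 matching b row(s), so 3 row(s) emitted.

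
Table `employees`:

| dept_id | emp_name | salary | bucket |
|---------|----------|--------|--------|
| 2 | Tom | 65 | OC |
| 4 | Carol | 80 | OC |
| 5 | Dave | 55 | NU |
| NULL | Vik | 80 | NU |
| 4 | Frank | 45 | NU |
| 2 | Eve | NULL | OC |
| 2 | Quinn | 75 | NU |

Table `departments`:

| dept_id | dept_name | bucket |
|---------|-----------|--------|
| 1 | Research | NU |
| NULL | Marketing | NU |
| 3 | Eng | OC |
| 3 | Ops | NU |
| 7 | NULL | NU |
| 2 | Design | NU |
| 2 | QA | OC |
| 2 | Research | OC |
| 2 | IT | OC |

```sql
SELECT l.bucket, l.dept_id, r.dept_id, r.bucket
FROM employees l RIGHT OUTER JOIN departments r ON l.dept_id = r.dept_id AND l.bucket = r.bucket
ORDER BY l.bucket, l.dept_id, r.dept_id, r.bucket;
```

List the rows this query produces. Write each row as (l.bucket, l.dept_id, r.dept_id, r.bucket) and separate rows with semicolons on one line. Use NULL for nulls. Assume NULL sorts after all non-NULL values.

RIGHT JOIN keeps every row from `departments`; unmatched rows get NULL for `employees`'s columns.
Matching on l.dept_id = r.dept_id AND l.bucket = r.bucket. A NULL in a compared column never satisfies the condition.
Matched pairs: 7; unmatched r rows kept: 5.

(NU, 2, 2, NU); (OC, 2, 2, OC); (OC, 2, 2, OC); (OC, 2, 2, OC); (OC, 2, 2, OC); (OC, 2, 2, OC); (OC, 2, 2, OC); (NULL, NULL, 1, NU); (NULL, NULL, 3, NU); (NULL, NULL, 3, OC); (NULL, NULL, 7, NU); (NULL, NULL, NULL, NU)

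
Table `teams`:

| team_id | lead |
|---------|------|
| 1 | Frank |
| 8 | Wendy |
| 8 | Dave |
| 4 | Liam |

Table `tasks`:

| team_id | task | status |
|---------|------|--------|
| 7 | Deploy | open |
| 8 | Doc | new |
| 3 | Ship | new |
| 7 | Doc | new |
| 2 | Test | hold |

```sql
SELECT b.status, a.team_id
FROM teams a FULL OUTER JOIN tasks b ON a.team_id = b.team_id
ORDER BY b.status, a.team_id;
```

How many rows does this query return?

FULL OUTER JOIN keeps every row from both sides; unmatched rows get NULL for the other side's columns.
Matching on a.team_id = b.team_id.
- team_id=1: no b row matches, row kept with b columns NULL.
- team_id=8: 1 matching b row(s), so 1 row(s) emitted.
- team_id=8: 1 matching b row(s), so 1 row(s) emitted.
- team_id=4: no b row matches, row kept with b columns NULL.
- 4 b row(s) had no a match → kept, a columns NULL.
Total: 2 matched + 6 padded = 8 rows.

8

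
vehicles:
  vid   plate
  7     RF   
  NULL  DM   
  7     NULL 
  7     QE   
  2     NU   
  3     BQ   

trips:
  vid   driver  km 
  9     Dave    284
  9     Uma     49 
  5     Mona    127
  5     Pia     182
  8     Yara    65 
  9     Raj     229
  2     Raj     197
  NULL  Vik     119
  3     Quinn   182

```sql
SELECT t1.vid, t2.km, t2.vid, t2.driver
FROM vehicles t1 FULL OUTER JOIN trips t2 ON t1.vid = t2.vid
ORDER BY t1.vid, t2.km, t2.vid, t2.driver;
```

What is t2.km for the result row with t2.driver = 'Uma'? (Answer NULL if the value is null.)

49

FULL OUTER JOIN keeps every row from both sides; unmatched rows get NULL for the other side's columns.
Matching on t1.vid = t2.vid. A NULL in a compared column never satisfies the condition.
- t1 (vid=7) has no partner → padded with NULL.
- t1 (vid=NULL) has no partner → padded with NULL.
- t1 (vid=7) has no partner → padded with NULL.
- t1 (vid=7) has no partner → padded with NULL.
- t1 (vid=2) pairs with 1 row(s) of t2.
- t1 (vid=3) pairs with 1 row(s) of t2.
- 7 row(s) from t2 found no t1 partner → padded with NULL.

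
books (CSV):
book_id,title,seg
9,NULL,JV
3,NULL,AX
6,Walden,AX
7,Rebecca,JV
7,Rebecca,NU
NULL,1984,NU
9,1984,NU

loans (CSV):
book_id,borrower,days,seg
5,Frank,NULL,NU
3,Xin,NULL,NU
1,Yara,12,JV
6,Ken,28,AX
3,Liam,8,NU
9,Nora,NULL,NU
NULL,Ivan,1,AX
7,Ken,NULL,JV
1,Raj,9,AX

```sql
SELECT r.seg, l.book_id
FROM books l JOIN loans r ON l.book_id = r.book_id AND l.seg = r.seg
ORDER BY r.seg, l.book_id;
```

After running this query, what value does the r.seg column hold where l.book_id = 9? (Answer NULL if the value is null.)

NU

INNER JOIN keeps only pairs where the ON condition holds.
Matching on l.book_id = r.book_id AND l.seg = r.seg. A NULL in a compared column never satisfies the condition.
- l[0] book_id=9, seg=JV → no match; dropped.
- l[1] book_id=3, seg=AX → no match; dropped.
- l[2] book_id=6, seg=AX → 1 match(es) in r → 1 row(s).
- l[3] book_id=7, seg=JV → 1 match(es) in r → 1 row(s).
- l[4] book_id=7, seg=NU → no match; dropped.
- l[5] book_id=NULL, seg=NU → no match; dropped.
- l[6] book_id=9, seg=NU → 1 match(es) in r → 1 row(s).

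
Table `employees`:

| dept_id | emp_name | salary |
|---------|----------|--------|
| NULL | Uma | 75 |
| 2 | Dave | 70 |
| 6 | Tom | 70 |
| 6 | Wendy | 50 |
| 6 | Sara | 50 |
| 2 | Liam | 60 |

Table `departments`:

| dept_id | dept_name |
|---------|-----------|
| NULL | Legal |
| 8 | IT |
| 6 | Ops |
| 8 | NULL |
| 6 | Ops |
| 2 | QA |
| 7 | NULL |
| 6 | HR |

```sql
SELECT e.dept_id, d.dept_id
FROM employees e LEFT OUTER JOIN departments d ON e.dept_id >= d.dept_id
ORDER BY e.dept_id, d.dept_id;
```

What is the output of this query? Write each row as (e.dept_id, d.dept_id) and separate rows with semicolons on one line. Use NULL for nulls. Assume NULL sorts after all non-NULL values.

(2, 2); (2, 2); (6, 2); (6, 2); (6, 2); (6, 6); (6, 6); (6, 6); (6, 6); (6, 6); (6, 6); (6, 6); (6, 6); (6, 6); (NULL, NULL)

LEFT JOIN keeps every row from `employees`; unmatched rows get NULL for `departments`'s columns.
Matching on e.dept_id >= d.dept_id. A NULL in a compared column never satisfies the condition.
- e (dept_id=NULL) has no partner → padded with NULL.
- e (dept_id=2) pairs with 1 row(s) of d.
- e (dept_id=6) pairs with 4 row(s) of d.
- e (dept_id=6) pairs with 4 row(s) of d.
- e (dept_id=6) pairs with 4 row(s) of d.
- e (dept_id=2) pairs with 1 row(s) of d.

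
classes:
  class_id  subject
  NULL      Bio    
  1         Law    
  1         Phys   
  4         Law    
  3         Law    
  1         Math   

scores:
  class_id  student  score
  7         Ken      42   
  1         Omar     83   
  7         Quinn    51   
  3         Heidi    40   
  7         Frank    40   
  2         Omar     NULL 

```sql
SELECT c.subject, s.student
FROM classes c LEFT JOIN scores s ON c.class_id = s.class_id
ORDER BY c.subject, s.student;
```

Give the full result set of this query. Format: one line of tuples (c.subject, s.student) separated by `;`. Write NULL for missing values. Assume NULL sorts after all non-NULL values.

(Bio, NULL); (Law, Heidi); (Law, Omar); (Law, NULL); (Math, Omar); (Phys, Omar)

LEFT JOIN keeps every row from `classes`; unmatched rows get NULL for `scores`'s columns.
Matching on c.class_id = s.class_id. A NULL in a compared column never satisfies the condition.
- c (class_id=NULL) has no partner → padded with NULL.
- c (class_id=1) pairs with 1 row(s) of s.
- c (class_id=1) pairs with 1 row(s) of s.
- c (class_id=4) has no partner → padded with NULL.
- c (class_id=3) pairs with 1 row(s) of s.
- c (class_id=1) pairs with 1 row(s) of s.
After projecting and ordering:
c.subject | s.student
Bio | NULL
Law | Heidi
Law | Omar
Law | NULL
Math | Omar
Phys | Omar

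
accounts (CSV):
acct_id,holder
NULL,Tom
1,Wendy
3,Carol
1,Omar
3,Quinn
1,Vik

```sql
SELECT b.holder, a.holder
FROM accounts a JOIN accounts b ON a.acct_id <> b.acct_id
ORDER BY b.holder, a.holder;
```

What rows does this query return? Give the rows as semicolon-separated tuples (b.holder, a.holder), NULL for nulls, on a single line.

INNER JOIN keeps only pairs where the ON condition holds.
Matching on a.acct_id <> b.acct_id. A NULL in a compared column never satisfies the condition.
- a[0] acct_id=NULL → no match; dropped.
- a[1] acct_id=1 → 2 match(es) in b → 2 row(s).
- a[2] acct_id=3 → 3 match(es) in b → 3 row(s).
- a[3] acct_id=1 → 2 match(es) in b → 2 row(s).
- a[4] acct_id=3 → 3 match(es) in b → 3 row(s).
- a[5] acct_id=1 → 2 match(es) in b → 2 row(s).

(Carol, Omar); (Carol, Vik); (Carol, Wendy); (Omar, Carol); (Omar, Quinn); (Quinn, Omar); (Quinn, Vik); (Quinn, Wendy); (Vik, Carol); (Vik, Quinn); (Wendy, Carol); (Wendy, Quinn)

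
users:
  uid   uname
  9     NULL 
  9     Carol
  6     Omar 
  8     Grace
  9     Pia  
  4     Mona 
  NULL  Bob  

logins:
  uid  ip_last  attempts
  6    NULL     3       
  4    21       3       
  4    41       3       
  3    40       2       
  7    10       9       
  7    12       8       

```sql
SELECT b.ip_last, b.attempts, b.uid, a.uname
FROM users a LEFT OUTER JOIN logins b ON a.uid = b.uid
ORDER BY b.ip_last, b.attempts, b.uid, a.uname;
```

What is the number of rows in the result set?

LEFT JOIN keeps every row from `users`; unmatched rows get NULL for `logins`'s columns.
Matching on a.uid = b.uid. A NULL in a compared column never satisfies the condition.
- a (uid=9) has no partner → padded with NULL.
- a (uid=9) has no partner → padded with NULL.
- a (uid=6) pairs with 1 row(s) of b.
- a (uid=8) has no partner → padded with NULL.
- a (uid=9) has no partner → padded with NULL.
- a (uid=4) pairs with 2 row(s) of b.
- a (uid=NULL) has no partner → padded with NULL.
Total: 3 matched + 5 padded = 8 rows.

8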